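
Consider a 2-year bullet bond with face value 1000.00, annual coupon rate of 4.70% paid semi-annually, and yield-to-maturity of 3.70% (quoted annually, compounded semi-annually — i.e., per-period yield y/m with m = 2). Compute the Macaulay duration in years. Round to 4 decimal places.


Answer: Macaulay duration = 1.9329 years

Derivation:
Coupon per period c = face * coupon_rate / m = 23.500000
Periods per year m = 2; per-period yield y/m = 0.018500
Number of cashflows N = 4
Cashflows (t years, CF_t, discount factor 1/(1+y/m)^(m*t), PV):
  t = 0.5000: CF_t = 23.500000, DF = 0.981836, PV = 23.073147
  t = 1.0000: CF_t = 23.500000, DF = 0.964002, PV = 22.654047
  t = 1.5000: CF_t = 23.500000, DF = 0.946492, PV = 22.242560
  t = 2.0000: CF_t = 1023.500000, DF = 0.929300, PV = 951.138396
Price P = sum_t PV_t = 1019.108149
Macaulay numerator sum_t t * PV_t:
  t * PV_t at t = 0.5000: 11.536573
  t * PV_t at t = 1.0000: 22.654047
  t * PV_t at t = 1.5000: 33.363839
  t * PV_t at t = 2.0000: 1902.276791
Macaulay duration D = (sum_t t * PV_t) / P = 1969.831251 / 1019.108149 = 1.932897


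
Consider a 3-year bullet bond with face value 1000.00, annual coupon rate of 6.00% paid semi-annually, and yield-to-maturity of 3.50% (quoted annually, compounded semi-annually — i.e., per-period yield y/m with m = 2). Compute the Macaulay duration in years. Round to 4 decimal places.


Answer: Macaulay duration = 2.7981 years

Derivation:
Coupon per period c = face * coupon_rate / m = 30.000000
Periods per year m = 2; per-period yield y/m = 0.017500
Number of cashflows N = 6
Cashflows (t years, CF_t, discount factor 1/(1+y/m)^(m*t), PV):
  t = 0.5000: CF_t = 30.000000, DF = 0.982801, PV = 29.484029
  t = 1.0000: CF_t = 30.000000, DF = 0.965898, PV = 28.976933
  t = 1.5000: CF_t = 30.000000, DF = 0.949285, PV = 28.478558
  t = 2.0000: CF_t = 30.000000, DF = 0.932959, PV = 27.988755
  t = 2.5000: CF_t = 30.000000, DF = 0.916913, PV = 27.507376
  t = 3.0000: CF_t = 1030.000000, DF = 0.901143, PV = 928.176818
Price P = sum_t PV_t = 1070.612470
Macaulay numerator sum_t t * PV_t:
  t * PV_t at t = 0.5000: 14.742015
  t * PV_t at t = 1.0000: 28.976933
  t * PV_t at t = 1.5000: 42.717838
  t * PV_t at t = 2.0000: 55.977510
  t * PV_t at t = 2.5000: 68.768440
  t * PV_t at t = 3.0000: 2784.530454
Macaulay duration D = (sum_t t * PV_t) / P = 2995.713190 / 1070.612470 = 2.798130


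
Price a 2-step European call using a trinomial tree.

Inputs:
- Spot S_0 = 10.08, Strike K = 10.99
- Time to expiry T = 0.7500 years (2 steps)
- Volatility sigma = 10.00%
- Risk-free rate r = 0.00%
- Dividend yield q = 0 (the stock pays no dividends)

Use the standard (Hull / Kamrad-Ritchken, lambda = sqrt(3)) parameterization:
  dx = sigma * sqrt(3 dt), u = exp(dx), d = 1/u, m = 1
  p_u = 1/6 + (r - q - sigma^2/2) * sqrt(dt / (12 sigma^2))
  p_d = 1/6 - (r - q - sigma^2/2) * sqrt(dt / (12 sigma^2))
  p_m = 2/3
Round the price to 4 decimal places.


dt = T/N = 0.375000; dx = sigma*sqrt(3*dt) = 0.106066
u = exp(dx) = 1.111895; d = 1/u = 0.899365
p_u = 0.157828, p_m = 0.666667, p_d = 0.175506
Discount per step: exp(-r*dt) = 1.000000
Stock lattice S(k, j) with j the centered position index:
  k=0: S(0,+0) = 10.0800
  k=1: S(1,-1) = 9.0656; S(1,+0) = 10.0800; S(1,+1) = 11.2079
  k=2: S(2,-2) = 8.1533; S(2,-1) = 9.0656; S(2,+0) = 10.0800; S(2,+1) = 11.2079; S(2,+2) = 12.4620
Terminal payoffs V(N, j) = max(S_T - K, 0):
  V(2,-2) = 0.000000; V(2,-1) = 0.000000; V(2,+0) = 0.000000; V(2,+1) = 0.217904; V(2,+2) = 1.472016
Backward induction: V(k, j) = exp(-r*dt) * [p_u * V(k+1, j+1) + p_m * V(k+1, j) + p_d * V(k+1, j-1)]
  V(1,-1) = exp(-r*dt) * [p_u*0.000000 + p_m*0.000000 + p_d*0.000000] = 0.000000
  V(1,+0) = exp(-r*dt) * [p_u*0.217904 + p_m*0.000000 + p_d*0.000000] = 0.034391
  V(1,+1) = exp(-r*dt) * [p_u*1.472016 + p_m*0.217904 + p_d*0.000000] = 0.377595
  V(0,+0) = exp(-r*dt) * [p_u*0.377595 + p_m*0.034391 + p_d*0.000000] = 0.082523

Answer: Price = V(0,0) = 0.0825


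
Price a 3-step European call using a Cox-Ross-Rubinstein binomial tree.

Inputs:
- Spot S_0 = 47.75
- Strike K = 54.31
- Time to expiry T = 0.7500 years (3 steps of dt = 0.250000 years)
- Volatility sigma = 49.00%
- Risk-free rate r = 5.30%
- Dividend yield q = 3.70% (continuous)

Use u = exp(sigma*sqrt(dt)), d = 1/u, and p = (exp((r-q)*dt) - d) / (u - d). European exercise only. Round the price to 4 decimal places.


Answer: Price = V(0,0) = 6.0240

Derivation:
dt = T/N = 0.250000
u = exp(sigma*sqrt(dt)) = 1.277621; d = 1/u = 0.782705
p = (exp((r-q)*dt) - d) / (u - d) = 0.447153
Discount per step: exp(-r*dt) = 0.986837
Stock lattice S(k, i) with i counting down-moves:
  k=0: S(0,0) = 47.7500
  k=1: S(1,0) = 61.0064; S(1,1) = 37.3741
  k=2: S(2,0) = 77.9431; S(2,1) = 47.7500; S(2,2) = 29.2529
  k=3: S(3,0) = 99.5818; S(3,1) = 61.0064; S(3,2) = 37.3741; S(3,3) = 22.8964
Terminal payoffs V(N, i) = max(S_T - K, 0):
  V(3,0) = 45.271765; V(3,1) = 6.696418; V(3,2) = 0.000000; V(3,3) = 0.000000
Backward induction: V(k, i) = exp(-r*dt) * [p * V(k+1, i) + (1-p) * V(k+1, i+1)].
  V(2,0) = exp(-r*dt) * [p*45.271765 + (1-p)*6.696418] = 23.630311
  V(2,1) = exp(-r*dt) * [p*6.696418 + (1-p)*0.000000] = 2.954910
  V(2,2) = exp(-r*dt) * [p*0.000000 + (1-p)*0.000000] = 0.000000
  V(1,0) = exp(-r*dt) * [p*23.630311 + (1-p)*2.954910] = 12.039392
  V(1,1) = exp(-r*dt) * [p*2.954910 + (1-p)*0.000000] = 1.303905
  V(0,0) = exp(-r*dt) * [p*12.039392 + (1-p)*1.303905] = 6.023960


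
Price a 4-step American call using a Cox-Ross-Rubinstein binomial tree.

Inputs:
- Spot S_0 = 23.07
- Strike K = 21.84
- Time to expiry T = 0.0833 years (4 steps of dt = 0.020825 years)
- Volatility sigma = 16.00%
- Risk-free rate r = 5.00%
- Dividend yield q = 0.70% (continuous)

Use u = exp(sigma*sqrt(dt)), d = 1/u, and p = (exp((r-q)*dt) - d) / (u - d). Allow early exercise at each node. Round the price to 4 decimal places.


Answer: Price = V(0,0) = 1.3522

Derivation:
dt = T/N = 0.020825
u = exp(sigma*sqrt(dt)) = 1.023358; d = 1/u = 0.977175
p = (exp((r-q)*dt) - d) / (u - d) = 0.513626
Discount per step: exp(-r*dt) = 0.998959
Stock lattice S(k, i) with i counting down-moves:
  k=0: S(0,0) = 23.0700
  k=1: S(1,0) = 23.6089; S(1,1) = 22.5434
  k=2: S(2,0) = 24.1603; S(2,1) = 23.0700; S(2,2) = 22.0289
  k=3: S(3,0) = 24.7247; S(3,1) = 23.6089; S(3,2) = 22.5434; S(3,3) = 21.5261
  k=4: S(4,0) = 25.3022; S(4,1) = 24.1603; S(4,2) = 23.0700; S(4,3) = 22.0289; S(4,4) = 21.0347
Terminal payoffs V(N, i) = max(S_T - K, 0):
  V(4,0) = 3.462182; V(4,1) = 2.320326; V(4,2) = 1.230000; V(4,3) = 0.188879; V(4,4) = 0.000000
Backward induction: V(k, i) = exp(-r*dt) * [p * V(k+1, i) + (1-p) * V(k+1, i+1)]; then take max(V_cont, immediate exercise) for American.
  V(3,0) = exp(-r*dt) * [p*3.462182 + (1-p)*2.320326] = 2.903788; exercise = 2.884663; V(3,0) = max -> 2.903788
  V(3,1) = exp(-r*dt) * [p*2.320326 + (1-p)*1.230000] = 1.788157; exercise = 1.768869; V(3,1) = max -> 1.788157
  V(3,2) = exp(-r*dt) * [p*1.230000 + (1-p)*0.188879] = 0.722873; exercise = 0.703430; V(3,2) = max -> 0.722873
  V(3,3) = exp(-r*dt) * [p*0.188879 + (1-p)*0.000000] = 0.096912; exercise = 0.000000; V(3,3) = max -> 0.096912
  V(2,0) = exp(-r*dt) * [p*2.903788 + (1-p)*1.788157] = 2.358717; exercise = 2.320326; V(2,0) = max -> 2.358717
  V(2,1) = exp(-r*dt) * [p*1.788157 + (1-p)*0.722873] = 1.268709; exercise = 1.230000; V(2,1) = max -> 1.268709
  V(2,2) = exp(-r*dt) * [p*0.722873 + (1-p)*0.096912] = 0.417987; exercise = 0.188879; V(2,2) = max -> 0.417987
  V(1,0) = exp(-r*dt) * [p*2.358717 + (1-p)*1.268709] = 1.826663; exercise = 1.768869; V(1,0) = max -> 1.826663
  V(1,1) = exp(-r*dt) * [p*1.268709 + (1-p)*0.417987] = 0.854051; exercise = 0.703430; V(1,1) = max -> 0.854051
  V(0,0) = exp(-r*dt) * [p*1.826663 + (1-p)*0.854051] = 1.352201; exercise = 1.230000; V(0,0) = max -> 1.352201


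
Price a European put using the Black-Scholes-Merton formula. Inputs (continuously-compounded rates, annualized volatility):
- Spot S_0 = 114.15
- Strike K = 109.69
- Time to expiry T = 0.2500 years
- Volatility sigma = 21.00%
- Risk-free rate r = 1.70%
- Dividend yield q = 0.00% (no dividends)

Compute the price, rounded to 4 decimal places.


d1 = (ln(S/K) + (r - q + 0.5*sigma^2) * T) / (sigma * sqrt(T)) = 0.47254921
d2 = d1 - sigma * sqrt(T) = 0.36754921
exp(-rT) = 0.99575902; exp(-qT) = 1.00000000
P = K * exp(-rT) * N(-d2) - S_0 * exp(-qT) * N(-d1)
N(-d1) = 0.31826741; N(-d2) = 0.35660469
P = 109.6900 * 0.99575902 * 0.35660469 - 114.1500 * 1.00000000 * 0.31826741 = 2.6199

Answer: Price = 2.6199


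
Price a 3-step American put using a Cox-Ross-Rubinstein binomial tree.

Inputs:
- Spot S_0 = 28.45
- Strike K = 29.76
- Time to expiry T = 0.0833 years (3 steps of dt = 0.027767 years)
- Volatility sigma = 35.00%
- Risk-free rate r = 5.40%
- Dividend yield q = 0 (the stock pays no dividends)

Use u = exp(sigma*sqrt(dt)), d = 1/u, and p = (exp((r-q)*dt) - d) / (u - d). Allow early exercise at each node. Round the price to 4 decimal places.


dt = T/N = 0.027767
u = exp(sigma*sqrt(dt)) = 1.060056; d = 1/u = 0.943346
p = (exp((r-q)*dt) - d) / (u - d) = 0.498281
Discount per step: exp(-r*dt) = 0.998502
Stock lattice S(k, i) with i counting down-moves:
  k=0: S(0,0) = 28.4500
  k=1: S(1,0) = 30.1586; S(1,1) = 26.8382
  k=2: S(2,0) = 31.9698; S(2,1) = 28.4500; S(2,2) = 25.3177
  k=3: S(3,0) = 33.8898; S(3,1) = 30.1586; S(3,2) = 26.8382; S(3,3) = 23.8834
Terminal payoffs V(N, i) = max(K - S_T, 0):
  V(3,0) = 0.000000; V(3,1) = 0.000000; V(3,2) = 2.921793; V(3,3) = 5.876612
Backward induction: V(k, i) = exp(-r*dt) * [p * V(k+1, i) + (1-p) * V(k+1, i+1)]; then take max(V_cont, immediate exercise) for American.
  V(2,0) = exp(-r*dt) * [p*0.000000 + (1-p)*0.000000] = 0.000000; exercise = 0.000000; V(2,0) = max -> 0.000000
  V(2,1) = exp(-r*dt) * [p*0.000000 + (1-p)*2.921793] = 1.463724; exercise = 1.310000; V(2,1) = max -> 1.463724
  V(2,2) = exp(-r*dt) * [p*2.921793 + (1-p)*5.876612] = 4.397684; exercise = 4.442273; V(2,2) = max -> 4.442273
  V(1,0) = exp(-r*dt) * [p*0.000000 + (1-p)*1.463724] = 0.733278; exercise = 0.000000; V(1,0) = max -> 0.733278
  V(1,1) = exp(-r*dt) * [p*1.463724 + (1-p)*4.442273] = 2.953687; exercise = 2.921793; V(1,1) = max -> 2.953687
  V(0,0) = exp(-r*dt) * [p*0.733278 + (1-p)*2.953687] = 1.844533; exercise = 1.310000; V(0,0) = max -> 1.844533

Answer: Price = V(0,0) = 1.8445


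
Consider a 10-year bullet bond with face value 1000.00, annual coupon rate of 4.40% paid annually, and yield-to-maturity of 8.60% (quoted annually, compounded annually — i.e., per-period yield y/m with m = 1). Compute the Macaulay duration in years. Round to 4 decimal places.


Answer: Macaulay duration = 7.9511 years

Derivation:
Coupon per period c = face * coupon_rate / m = 44.000000
Periods per year m = 1; per-period yield y/m = 0.086000
Number of cashflows N = 10
Cashflows (t years, CF_t, discount factor 1/(1+y/m)^(m*t), PV):
  t = 1.0000: CF_t = 44.000000, DF = 0.920810, PV = 40.515654
  t = 2.0000: CF_t = 44.000000, DF = 0.847892, PV = 37.307232
  t = 3.0000: CF_t = 44.000000, DF = 0.780747, PV = 34.352884
  t = 4.0000: CF_t = 44.000000, DF = 0.718920, PV = 31.632490
  t = 5.0000: CF_t = 44.000000, DF = 0.661989, PV = 29.127523
  t = 6.0000: CF_t = 44.000000, DF = 0.609566, PV = 26.820923
  t = 7.0000: CF_t = 44.000000, DF = 0.561295, PV = 24.696983
  t = 8.0000: CF_t = 44.000000, DF = 0.516846, PV = 22.741236
  t = 9.0000: CF_t = 44.000000, DF = 0.475917, PV = 20.940365
  t = 10.0000: CF_t = 1044.000000, DF = 0.438230, PV = 457.511744
Price P = sum_t PV_t = 725.647033
Macaulay numerator sum_t t * PV_t:
  t * PV_t at t = 1.0000: 40.515654
  t * PV_t at t = 2.0000: 74.614464
  t * PV_t at t = 3.0000: 103.058651
  t * PV_t at t = 4.0000: 126.529959
  t * PV_t at t = 5.0000: 145.637614
  t * PV_t at t = 6.0000: 160.925540
  t * PV_t at t = 7.0000: 172.878880
  t * PV_t at t = 8.0000: 181.929892
  t * PV_t at t = 9.0000: 188.463286
  t * PV_t at t = 10.0000: 4575.117435
Macaulay duration D = (sum_t t * PV_t) / P = 5769.671375 / 725.647033 = 7.951071


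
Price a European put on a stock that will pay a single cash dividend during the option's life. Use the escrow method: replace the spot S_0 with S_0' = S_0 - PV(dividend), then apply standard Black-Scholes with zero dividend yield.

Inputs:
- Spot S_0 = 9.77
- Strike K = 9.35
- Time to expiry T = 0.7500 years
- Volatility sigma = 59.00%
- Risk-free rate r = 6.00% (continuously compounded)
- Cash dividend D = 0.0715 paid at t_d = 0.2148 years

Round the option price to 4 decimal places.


Answer: Price = 1.5221

Derivation:
PV(D) = D * exp(-r * t_d) = 0.0715 * 0.98719469 = 0.07058442
S_0' = S_0 - PV(D) = 9.7700 - 0.07058442 = 9.69941558
d1 = (ln(S_0'/K) + (r + sigma^2/2)*T) / (sigma*sqrt(T)) = 0.41535320
d2 = d1 - sigma*sqrt(T) = -0.09560179
exp(-rT) = 0.95599748
N(-d1) = 0.33894168; N(-d2) = 0.53808158
P = K * exp(-rT) * N(-d2) - S_0' * N(-d1) = 9.3500 * 0.95599748 * 0.53808158 - 9.69941558 * 0.33894168 = 1.5221


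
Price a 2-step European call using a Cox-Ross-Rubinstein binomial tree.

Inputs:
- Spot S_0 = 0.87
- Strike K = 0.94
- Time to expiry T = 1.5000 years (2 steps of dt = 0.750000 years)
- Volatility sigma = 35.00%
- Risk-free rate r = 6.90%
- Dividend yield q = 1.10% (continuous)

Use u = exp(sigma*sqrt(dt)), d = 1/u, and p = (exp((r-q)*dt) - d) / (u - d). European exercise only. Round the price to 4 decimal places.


dt = T/N = 0.750000
u = exp(sigma*sqrt(dt)) = 1.354062; d = 1/u = 0.738519
p = (exp((r-q)*dt) - d) / (u - d) = 0.497027
Discount per step: exp(-r*dt) = 0.949566
Stock lattice S(k, i) with i counting down-moves:
  k=0: S(0,0) = 0.8700
  k=1: S(1,0) = 1.1780; S(1,1) = 0.6425
  k=2: S(2,0) = 1.5951; S(2,1) = 0.8700; S(2,2) = 0.4745
Terminal payoffs V(N, i) = max(S_T - K, 0):
  V(2,0) = 0.655131; V(2,1) = 0.000000; V(2,2) = 0.000000
Backward induction: V(k, i) = exp(-r*dt) * [p * V(k+1, i) + (1-p) * V(k+1, i+1)].
  V(1,0) = exp(-r*dt) * [p*0.655131 + (1-p)*0.000000] = 0.309195
  V(1,1) = exp(-r*dt) * [p*0.000000 + (1-p)*0.000000] = 0.000000
  V(0,0) = exp(-r*dt) * [p*0.309195 + (1-p)*0.000000] = 0.145928

Answer: Price = V(0,0) = 0.1459


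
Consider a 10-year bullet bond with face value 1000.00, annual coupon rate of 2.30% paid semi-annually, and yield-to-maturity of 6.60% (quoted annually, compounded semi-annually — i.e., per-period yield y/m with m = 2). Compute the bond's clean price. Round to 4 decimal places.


Answer: Price = 688.8288

Derivation:
Coupon per period c = face * coupon_rate / m = 11.500000
Periods per year m = 2; per-period yield y/m = 0.033000
Number of cashflows N = 20
Cashflows (t years, CF_t, discount factor 1/(1+y/m)^(m*t), PV):
  t = 0.5000: CF_t = 11.500000, DF = 0.968054, PV = 11.132623
  t = 1.0000: CF_t = 11.500000, DF = 0.937129, PV = 10.776983
  t = 1.5000: CF_t = 11.500000, DF = 0.907192, PV = 10.432704
  t = 2.0000: CF_t = 11.500000, DF = 0.878211, PV = 10.099423
  t = 2.5000: CF_t = 11.500000, DF = 0.850156, PV = 9.776789
  t = 3.0000: CF_t = 11.500000, DF = 0.822997, PV = 9.464462
  t = 3.5000: CF_t = 11.500000, DF = 0.796705, PV = 9.162112
  t = 4.0000: CF_t = 11.500000, DF = 0.771254, PV = 8.869421
  t = 4.5000: CF_t = 11.500000, DF = 0.746616, PV = 8.586080
  t = 5.0000: CF_t = 11.500000, DF = 0.722764, PV = 8.311791
  t = 5.5000: CF_t = 11.500000, DF = 0.699675, PV = 8.046264
  t = 6.0000: CF_t = 11.500000, DF = 0.677323, PV = 7.789220
  t = 6.5000: CF_t = 11.500000, DF = 0.655686, PV = 7.540387
  t = 7.0000: CF_t = 11.500000, DF = 0.634739, PV = 7.299504
  t = 7.5000: CF_t = 11.500000, DF = 0.614462, PV = 7.066315
  t = 8.0000: CF_t = 11.500000, DF = 0.594833, PV = 6.840576
  t = 8.5000: CF_t = 11.500000, DF = 0.575830, PV = 6.622049
  t = 9.0000: CF_t = 11.500000, DF = 0.557435, PV = 6.410502
  t = 9.5000: CF_t = 11.500000, DF = 0.539627, PV = 6.205714
  t = 10.0000: CF_t = 1011.500000, DF = 0.522388, PV = 528.395921
Price P = sum_t PV_t = 688.828841


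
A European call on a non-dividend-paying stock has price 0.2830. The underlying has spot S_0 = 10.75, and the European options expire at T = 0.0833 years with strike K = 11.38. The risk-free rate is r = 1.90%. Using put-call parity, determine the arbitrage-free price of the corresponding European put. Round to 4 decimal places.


Answer: Put price = 0.8950

Derivation:
Put-call parity: C - P = S_0 * exp(-qT) - K * exp(-rT).
S_0 * exp(-qT) = 10.7500 * 1.00000000 = 10.75000000
K * exp(-rT) = 11.3800 * 0.99841855 = 11.36200312
P = C - S*exp(-qT) + K*exp(-rT)
P = 0.2830 - 10.75000000 + 11.36200312 = 0.8950


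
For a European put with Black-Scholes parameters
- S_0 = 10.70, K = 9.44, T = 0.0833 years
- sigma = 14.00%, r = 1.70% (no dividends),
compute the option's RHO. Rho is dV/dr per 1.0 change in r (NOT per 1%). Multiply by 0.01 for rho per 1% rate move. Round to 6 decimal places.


Answer: Rho = -0.000721

Derivation:
d1 = 3.1559379316; d2 = 3.1155314965
phi(d1) = 0.0027424307; exp(-qT) = 1.0000000000; exp(-rT) = 0.9985849022
N(-d2) = 0.0009180687
Rho = -K*T*exp(-rT)*N(-d2) = -9.4400 * 0.0833 * 0.9985849022 * 0.0009180687 = -0.000721


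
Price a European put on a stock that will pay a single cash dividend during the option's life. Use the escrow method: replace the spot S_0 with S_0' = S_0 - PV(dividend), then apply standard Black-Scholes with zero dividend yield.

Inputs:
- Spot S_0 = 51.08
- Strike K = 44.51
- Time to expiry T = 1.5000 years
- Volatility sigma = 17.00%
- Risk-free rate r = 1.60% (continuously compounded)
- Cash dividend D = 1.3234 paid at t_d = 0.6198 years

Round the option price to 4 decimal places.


PV(D) = D * exp(-r * t_d) = 1.3234 * 0.99013221 = 1.31034097
S_0' = S_0 - PV(D) = 51.0800 - 1.31034097 = 49.76965903
d1 = (ln(S_0'/K) + (r + sigma^2/2)*T) / (sigma*sqrt(T)) = 0.75581964
d2 = d1 - sigma*sqrt(T) = 0.54761301
exp(-rT) = 0.97628571
N(-d1) = 0.22487867; N(-d2) = 0.29197883
P = K * exp(-rT) * N(-d2) - S_0' * N(-d1) = 44.5100 * 0.97628571 * 0.29197883 - 49.76965903 * 0.22487867 = 1.4957

Answer: Price = 1.4957


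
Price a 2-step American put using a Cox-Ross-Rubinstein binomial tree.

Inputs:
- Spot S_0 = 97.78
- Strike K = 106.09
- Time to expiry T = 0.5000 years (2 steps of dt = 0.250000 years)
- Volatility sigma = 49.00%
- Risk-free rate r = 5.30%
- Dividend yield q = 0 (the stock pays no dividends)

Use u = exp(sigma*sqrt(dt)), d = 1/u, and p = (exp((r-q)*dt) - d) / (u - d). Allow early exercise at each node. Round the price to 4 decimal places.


Answer: Price = V(0,0) = 17.5894

Derivation:
dt = T/N = 0.250000
u = exp(sigma*sqrt(dt)) = 1.277621; d = 1/u = 0.782705
p = (exp((r-q)*dt) - d) / (u - d) = 0.466005
Discount per step: exp(-r*dt) = 0.986837
Stock lattice S(k, i) with i counting down-moves:
  k=0: S(0,0) = 97.7800
  k=1: S(1,0) = 124.9258; S(1,1) = 76.5328
  k=2: S(2,0) = 159.6079; S(2,1) = 97.7800; S(2,2) = 59.9026
Terminal payoffs V(N, i) = max(K - S_T, 0):
  V(2,0) = 0.000000; V(2,1) = 8.310000; V(2,2) = 46.187391
Backward induction: V(k, i) = exp(-r*dt) * [p * V(k+1, i) + (1-p) * V(k+1, i+1)]; then take max(V_cont, immediate exercise) for American.
  V(1,0) = exp(-r*dt) * [p*0.000000 + (1-p)*8.310000] = 4.379090; exercise = 0.000000; V(1,0) = max -> 4.379090
  V(1,1) = exp(-r*dt) * [p*8.310000 + (1-p)*46.187391] = 28.160729; exercise = 29.557150; V(1,1) = max -> 29.557150
  V(0,0) = exp(-r*dt) * [p*4.379090 + (1-p)*29.557150] = 17.589441; exercise = 8.310000; V(0,0) = max -> 17.589441


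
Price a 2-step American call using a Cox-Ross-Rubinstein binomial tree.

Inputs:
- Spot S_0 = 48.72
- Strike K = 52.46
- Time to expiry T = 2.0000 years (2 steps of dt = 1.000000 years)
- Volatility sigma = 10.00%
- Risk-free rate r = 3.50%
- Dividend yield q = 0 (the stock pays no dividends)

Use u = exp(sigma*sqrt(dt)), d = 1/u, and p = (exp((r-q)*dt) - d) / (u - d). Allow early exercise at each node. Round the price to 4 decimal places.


Answer: Price = V(0,0) = 2.8001

Derivation:
dt = T/N = 1.000000
u = exp(sigma*sqrt(dt)) = 1.105171; d = 1/u = 0.904837
p = (exp((r-q)*dt) - d) / (u - d) = 0.652823
Discount per step: exp(-r*dt) = 0.965605
Stock lattice S(k, i) with i counting down-moves:
  k=0: S(0,0) = 48.7200
  k=1: S(1,0) = 53.8439; S(1,1) = 44.0837
  k=2: S(2,0) = 59.5067; S(2,1) = 48.7200; S(2,2) = 39.8886
Terminal payoffs V(N, i) = max(S_T - K, 0):
  V(2,0) = 7.046742; V(2,1) = 0.000000; V(2,2) = 0.000000
Backward induction: V(k, i) = exp(-r*dt) * [p * V(k+1, i) + (1-p) * V(k+1, i+1)]; then take max(V_cont, immediate exercise) for American.
  V(1,0) = exp(-r*dt) * [p*7.046742 + (1-p)*0.000000] = 4.442050; exercise = 1.383927; V(1,0) = max -> 4.442050
  V(1,1) = exp(-r*dt) * [p*0.000000 + (1-p)*0.000000] = 0.000000; exercise = 0.000000; V(1,1) = max -> 0.000000
  V(0,0) = exp(-r*dt) * [p*4.442050 + (1-p)*0.000000] = 2.800132; exercise = 0.000000; V(0,0) = max -> 2.800132


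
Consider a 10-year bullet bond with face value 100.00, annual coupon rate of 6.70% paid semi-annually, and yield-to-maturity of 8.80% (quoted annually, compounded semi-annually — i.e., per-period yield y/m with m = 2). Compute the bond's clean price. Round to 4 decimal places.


Answer: Price = 86.2225

Derivation:
Coupon per period c = face * coupon_rate / m = 3.350000
Periods per year m = 2; per-period yield y/m = 0.044000
Number of cashflows N = 20
Cashflows (t years, CF_t, discount factor 1/(1+y/m)^(m*t), PV):
  t = 0.5000: CF_t = 3.350000, DF = 0.957854, PV = 3.208812
  t = 1.0000: CF_t = 3.350000, DF = 0.917485, PV = 3.073575
  t = 1.5000: CF_t = 3.350000, DF = 0.878817, PV = 2.944037
  t = 2.0000: CF_t = 3.350000, DF = 0.841779, PV = 2.819959
  t = 2.5000: CF_t = 3.350000, DF = 0.806302, PV = 2.701110
  t = 3.0000: CF_t = 3.350000, DF = 0.772320, PV = 2.587270
  t = 3.5000: CF_t = 3.350000, DF = 0.739770, PV = 2.478228
  t = 4.0000: CF_t = 3.350000, DF = 0.708592, PV = 2.373782
  t = 4.5000: CF_t = 3.350000, DF = 0.678728, PV = 2.273737
  t = 5.0000: CF_t = 3.350000, DF = 0.650122, PV = 2.177909
  t = 5.5000: CF_t = 3.350000, DF = 0.622722, PV = 2.086120
  t = 6.0000: CF_t = 3.350000, DF = 0.596477, PV = 1.998199
  t = 6.5000: CF_t = 3.350000, DF = 0.571339, PV = 1.913984
  t = 7.0000: CF_t = 3.350000, DF = 0.547259, PV = 1.833318
  t = 7.5000: CF_t = 3.350000, DF = 0.524195, PV = 1.756052
  t = 8.0000: CF_t = 3.350000, DF = 0.502102, PV = 1.682042
  t = 8.5000: CF_t = 3.350000, DF = 0.480941, PV = 1.611151
  t = 9.0000: CF_t = 3.350000, DF = 0.460671, PV = 1.543248
  t = 9.5000: CF_t = 3.350000, DF = 0.441256, PV = 1.478207
  t = 10.0000: CF_t = 103.350000, DF = 0.422659, PV = 43.681798
Price P = sum_t PV_t = 86.222542


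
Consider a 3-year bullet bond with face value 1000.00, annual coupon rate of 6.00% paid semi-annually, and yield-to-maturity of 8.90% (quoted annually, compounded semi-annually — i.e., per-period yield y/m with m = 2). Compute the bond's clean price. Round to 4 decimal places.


Coupon per period c = face * coupon_rate / m = 30.000000
Periods per year m = 2; per-period yield y/m = 0.044500
Number of cashflows N = 6
Cashflows (t years, CF_t, discount factor 1/(1+y/m)^(m*t), PV):
  t = 0.5000: CF_t = 30.000000, DF = 0.957396, PV = 28.721876
  t = 1.0000: CF_t = 30.000000, DF = 0.916607, PV = 27.498206
  t = 1.5000: CF_t = 30.000000, DF = 0.877556, PV = 26.326670
  t = 2.0000: CF_t = 30.000000, DF = 0.840168, PV = 25.205045
  t = 2.5000: CF_t = 30.000000, DF = 0.804374, PV = 24.131206
  t = 3.0000: CF_t = 1030.000000, DF = 0.770104, PV = 793.207038
Price P = sum_t PV_t = 925.090041

Answer: Price = 925.0900


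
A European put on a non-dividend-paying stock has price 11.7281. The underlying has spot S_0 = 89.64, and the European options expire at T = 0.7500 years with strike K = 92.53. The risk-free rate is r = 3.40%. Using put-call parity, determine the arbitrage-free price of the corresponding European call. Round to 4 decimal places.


Answer: Call price = 11.1678

Derivation:
Put-call parity: C - P = S_0 * exp(-qT) - K * exp(-rT).
S_0 * exp(-qT) = 89.6400 * 1.00000000 = 89.64000000
K * exp(-rT) = 92.5300 * 0.97482238 = 90.20031473
C = P + S*exp(-qT) - K*exp(-rT)
C = 11.7281 + 89.64000000 - 90.20031473 = 11.1678


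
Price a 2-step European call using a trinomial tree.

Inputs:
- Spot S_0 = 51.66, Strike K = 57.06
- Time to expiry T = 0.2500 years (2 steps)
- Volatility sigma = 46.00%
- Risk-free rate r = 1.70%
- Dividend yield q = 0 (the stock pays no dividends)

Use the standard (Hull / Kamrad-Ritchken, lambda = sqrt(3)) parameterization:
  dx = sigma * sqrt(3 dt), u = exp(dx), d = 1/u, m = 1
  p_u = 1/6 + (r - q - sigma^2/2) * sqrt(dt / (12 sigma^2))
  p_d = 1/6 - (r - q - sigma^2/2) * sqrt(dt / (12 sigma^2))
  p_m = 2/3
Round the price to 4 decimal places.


Answer: Price = V(0,0) = 2.9505

Derivation:
dt = T/N = 0.125000; dx = sigma*sqrt(3*dt) = 0.281691
u = exp(dx) = 1.325370; d = 1/u = 0.754507
p_u = 0.146964, p_m = 0.666667, p_d = 0.186369
Discount per step: exp(-r*dt) = 0.997877
Stock lattice S(k, j) with j the centered position index:
  k=0: S(0,+0) = 51.6600
  k=1: S(1,-1) = 38.9778; S(1,+0) = 51.6600; S(1,+1) = 68.4686
  k=2: S(2,-2) = 29.4090; S(2,-1) = 38.9778; S(2,+0) = 51.6600; S(2,+1) = 68.4686; S(2,+2) = 90.7462
Terminal payoffs V(N, j) = max(S_T - K, 0):
  V(2,-2) = 0.000000; V(2,-1) = 0.000000; V(2,+0) = 0.000000; V(2,+1) = 11.408591; V(2,+2) = 33.686185
Backward induction: V(k, j) = exp(-r*dt) * [p_u * V(k+1, j+1) + p_m * V(k+1, j) + p_d * V(k+1, j-1)]
  V(1,-1) = exp(-r*dt) * [p_u*0.000000 + p_m*0.000000 + p_d*0.000000] = 0.000000
  V(1,+0) = exp(-r*dt) * [p_u*11.408591 + p_m*0.000000 + p_d*0.000000] = 1.673096
  V(1,+1) = exp(-r*dt) * [p_u*33.686185 + p_m*11.408591 + p_d*0.000000] = 12.529738
  V(0,+0) = exp(-r*dt) * [p_u*12.529738 + p_m*1.673096 + p_d*0.000000] = 2.950544


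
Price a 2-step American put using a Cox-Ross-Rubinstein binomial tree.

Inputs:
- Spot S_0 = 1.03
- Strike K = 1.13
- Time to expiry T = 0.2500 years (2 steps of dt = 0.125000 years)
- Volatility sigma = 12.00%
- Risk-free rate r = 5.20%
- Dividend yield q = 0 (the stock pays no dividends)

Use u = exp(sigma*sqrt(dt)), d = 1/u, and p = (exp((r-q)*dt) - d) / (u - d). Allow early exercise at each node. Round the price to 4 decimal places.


Answer: Price = V(0,0) = 0.1000

Derivation:
dt = T/N = 0.125000
u = exp(sigma*sqrt(dt)) = 1.043339; d = 1/u = 0.958461
p = (exp((r-q)*dt) - d) / (u - d) = 0.566225
Discount per step: exp(-r*dt) = 0.993521
Stock lattice S(k, i) with i counting down-moves:
  k=0: S(0,0) = 1.0300
  k=1: S(1,0) = 1.0746; S(1,1) = 0.9872
  k=2: S(2,0) = 1.1212; S(2,1) = 1.0300; S(2,2) = 0.9462
Terminal payoffs V(N, i) = max(K - S_T, 0):
  V(2,0) = 0.008786; V(2,1) = 0.100000; V(2,2) = 0.183793
Backward induction: V(k, i) = exp(-r*dt) * [p * V(k+1, i) + (1-p) * V(k+1, i+1)]; then take max(V_cont, immediate exercise) for American.
  V(1,0) = exp(-r*dt) * [p*0.008786 + (1-p)*0.100000] = 0.048039; exercise = 0.055361; V(1,0) = max -> 0.055361
  V(1,1) = exp(-r*dt) * [p*0.100000 + (1-p)*0.183793] = 0.135464; exercise = 0.142785; V(1,1) = max -> 0.142785
  V(0,0) = exp(-r*dt) * [p*0.055361 + (1-p)*0.142785] = 0.092679; exercise = 0.100000; V(0,0) = max -> 0.100000


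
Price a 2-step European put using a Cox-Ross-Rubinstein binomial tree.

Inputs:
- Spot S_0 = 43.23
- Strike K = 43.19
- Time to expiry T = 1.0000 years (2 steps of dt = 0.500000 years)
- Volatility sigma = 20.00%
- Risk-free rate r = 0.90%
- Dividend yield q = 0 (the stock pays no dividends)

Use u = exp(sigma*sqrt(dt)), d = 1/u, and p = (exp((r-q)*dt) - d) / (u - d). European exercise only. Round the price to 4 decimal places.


Answer: Price = V(0,0) = 2.8368

Derivation:
dt = T/N = 0.500000
u = exp(sigma*sqrt(dt)) = 1.151910; d = 1/u = 0.868123
p = (exp((r-q)*dt) - d) / (u - d) = 0.480596
Discount per step: exp(-r*dt) = 0.995510
Stock lattice S(k, i) with i counting down-moves:
  k=0: S(0,0) = 43.2300
  k=1: S(1,0) = 49.7971; S(1,1) = 37.5290
  k=2: S(2,0) = 57.3617; S(2,1) = 43.2300; S(2,2) = 32.5798
Terminal payoffs V(N, i) = max(K - S_T, 0):
  V(2,0) = 0.000000; V(2,1) = 0.000000; V(2,2) = 10.610216
Backward induction: V(k, i) = exp(-r*dt) * [p * V(k+1, i) + (1-p) * V(k+1, i+1)].
  V(1,0) = exp(-r*dt) * [p*0.000000 + (1-p)*0.000000] = 0.000000
  V(1,1) = exp(-r*dt) * [p*0.000000 + (1-p)*10.610216] = 5.486243
  V(0,0) = exp(-r*dt) * [p*0.000000 + (1-p)*5.486243] = 2.836781


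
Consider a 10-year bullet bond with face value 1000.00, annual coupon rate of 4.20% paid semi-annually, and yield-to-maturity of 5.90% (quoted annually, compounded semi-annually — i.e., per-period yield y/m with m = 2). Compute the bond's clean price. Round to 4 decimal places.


Answer: Price = 872.9549

Derivation:
Coupon per period c = face * coupon_rate / m = 21.000000
Periods per year m = 2; per-period yield y/m = 0.029500
Number of cashflows N = 20
Cashflows (t years, CF_t, discount factor 1/(1+y/m)^(m*t), PV):
  t = 0.5000: CF_t = 21.000000, DF = 0.971345, PV = 20.398252
  t = 1.0000: CF_t = 21.000000, DF = 0.943512, PV = 19.813746
  t = 1.5000: CF_t = 21.000000, DF = 0.916476, PV = 19.245989
  t = 2.0000: CF_t = 21.000000, DF = 0.890214, PV = 18.694502
  t = 2.5000: CF_t = 21.000000, DF = 0.864706, PV = 18.158816
  t = 3.0000: CF_t = 21.000000, DF = 0.839928, PV = 17.638481
  t = 3.5000: CF_t = 21.000000, DF = 0.815860, PV = 17.133056
  t = 4.0000: CF_t = 21.000000, DF = 0.792482, PV = 16.642114
  t = 4.5000: CF_t = 21.000000, DF = 0.769773, PV = 16.165239
  t = 5.0000: CF_t = 21.000000, DF = 0.747716, PV = 15.702029
  t = 5.5000: CF_t = 21.000000, DF = 0.726290, PV = 15.252093
  t = 6.0000: CF_t = 21.000000, DF = 0.705479, PV = 14.815049
  t = 6.5000: CF_t = 21.000000, DF = 0.685263, PV = 14.390528
  t = 7.0000: CF_t = 21.000000, DF = 0.665627, PV = 13.978172
  t = 7.5000: CF_t = 21.000000, DF = 0.646554, PV = 13.577632
  t = 8.0000: CF_t = 21.000000, DF = 0.628027, PV = 13.188569
  t = 8.5000: CF_t = 21.000000, DF = 0.610031, PV = 12.810655
  t = 9.0000: CF_t = 21.000000, DF = 0.592551, PV = 12.443569
  t = 9.5000: CF_t = 21.000000, DF = 0.575572, PV = 12.087003
  t = 10.0000: CF_t = 1021.000000, DF = 0.559079, PV = 570.819398
Price P = sum_t PV_t = 872.954892


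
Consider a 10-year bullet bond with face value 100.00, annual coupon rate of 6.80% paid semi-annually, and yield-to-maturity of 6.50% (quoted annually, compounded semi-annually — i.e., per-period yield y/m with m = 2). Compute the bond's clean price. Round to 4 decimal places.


Answer: Price = 102.1809

Derivation:
Coupon per period c = face * coupon_rate / m = 3.400000
Periods per year m = 2; per-period yield y/m = 0.032500
Number of cashflows N = 20
Cashflows (t years, CF_t, discount factor 1/(1+y/m)^(m*t), PV):
  t = 0.5000: CF_t = 3.400000, DF = 0.968523, PV = 3.292978
  t = 1.0000: CF_t = 3.400000, DF = 0.938037, PV = 3.189325
  t = 1.5000: CF_t = 3.400000, DF = 0.908510, PV = 3.088935
  t = 2.0000: CF_t = 3.400000, DF = 0.879913, PV = 2.991704
  t = 2.5000: CF_t = 3.400000, DF = 0.852216, PV = 2.897534
  t = 3.0000: CF_t = 3.400000, DF = 0.825391, PV = 2.806329
  t = 3.5000: CF_t = 3.400000, DF = 0.799410, PV = 2.717994
  t = 4.0000: CF_t = 3.400000, DF = 0.774247, PV = 2.632440
  t = 4.5000: CF_t = 3.400000, DF = 0.749876, PV = 2.549578
  t = 5.0000: CF_t = 3.400000, DF = 0.726272, PV = 2.469325
  t = 5.5000: CF_t = 3.400000, DF = 0.703411, PV = 2.391598
  t = 6.0000: CF_t = 3.400000, DF = 0.681270, PV = 2.316318
  t = 6.5000: CF_t = 3.400000, DF = 0.659826, PV = 2.243407
  t = 7.0000: CF_t = 3.400000, DF = 0.639056, PV = 2.172792
  t = 7.5000: CF_t = 3.400000, DF = 0.618941, PV = 2.104399
  t = 8.0000: CF_t = 3.400000, DF = 0.599458, PV = 2.038158
  t = 8.5000: CF_t = 3.400000, DF = 0.580589, PV = 1.974003
  t = 9.0000: CF_t = 3.400000, DF = 0.562314, PV = 1.911868
  t = 9.5000: CF_t = 3.400000, DF = 0.544614, PV = 1.851688
  t = 10.0000: CF_t = 103.400000, DF = 0.527471, PV = 54.540527
Price P = sum_t PV_t = 102.180902


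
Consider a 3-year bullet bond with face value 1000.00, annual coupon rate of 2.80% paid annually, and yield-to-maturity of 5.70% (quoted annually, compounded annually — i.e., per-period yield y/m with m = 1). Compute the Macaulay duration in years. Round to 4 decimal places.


Answer: Macaulay duration = 2.9154 years

Derivation:
Coupon per period c = face * coupon_rate / m = 28.000000
Periods per year m = 1; per-period yield y/m = 0.057000
Number of cashflows N = 3
Cashflows (t years, CF_t, discount factor 1/(1+y/m)^(m*t), PV):
  t = 1.0000: CF_t = 28.000000, DF = 0.946074, PV = 26.490066
  t = 2.0000: CF_t = 28.000000, DF = 0.895056, PV = 25.061557
  t = 3.0000: CF_t = 1028.000000, DF = 0.846789, PV = 870.498752
Price P = sum_t PV_t = 922.050376
Macaulay numerator sum_t t * PV_t:
  t * PV_t at t = 1.0000: 26.490066
  t * PV_t at t = 2.0000: 50.123115
  t * PV_t at t = 3.0000: 2611.496255
Macaulay duration D = (sum_t t * PV_t) / P = 2688.109437 / 922.050376 = 2.915361


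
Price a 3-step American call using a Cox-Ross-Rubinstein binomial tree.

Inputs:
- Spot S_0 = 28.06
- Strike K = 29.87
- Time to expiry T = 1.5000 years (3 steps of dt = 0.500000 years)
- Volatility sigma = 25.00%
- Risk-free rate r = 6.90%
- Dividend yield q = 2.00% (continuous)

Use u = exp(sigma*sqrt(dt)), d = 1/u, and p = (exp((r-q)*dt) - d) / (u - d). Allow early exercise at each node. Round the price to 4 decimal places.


Answer: Price = V(0,0) = 3.6163

Derivation:
dt = T/N = 0.500000
u = exp(sigma*sqrt(dt)) = 1.193365; d = 1/u = 0.837967
p = (exp((r-q)*dt) - d) / (u - d) = 0.525709
Discount per step: exp(-r*dt) = 0.966088
Stock lattice S(k, i) with i counting down-moves:
  k=0: S(0,0) = 28.0600
  k=1: S(1,0) = 33.4858; S(1,1) = 23.5134
  k=2: S(2,0) = 39.9608; S(2,1) = 28.0600; S(2,2) = 19.7034
  k=3: S(3,0) = 47.6878; S(3,1) = 33.4858; S(3,2) = 23.5134; S(3,3) = 16.5108
Terminal payoffs V(N, i) = max(S_T - K, 0):
  V(3,0) = 17.817779; V(3,1) = 3.615810; V(3,2) = 0.000000; V(3,3) = 0.000000
Backward induction: V(k, i) = exp(-r*dt) * [p * V(k+1, i) + (1-p) * V(k+1, i+1)]; then take max(V_cont, immediate exercise) for American.
  V(2,0) = exp(-r*dt) * [p*17.817779 + (1-p)*3.615810] = 10.706105; exercise = 10.090780; V(2,0) = max -> 10.706105
  V(2,1) = exp(-r*dt) * [p*3.615810 + (1-p)*0.000000] = 1.836402; exercise = 0.000000; V(2,1) = max -> 1.836402
  V(2,2) = exp(-r*dt) * [p*0.000000 + (1-p)*0.000000] = 0.000000; exercise = 0.000000; V(2,2) = max -> 0.000000
  V(1,0) = exp(-r*dt) * [p*10.706105 + (1-p)*1.836402] = 6.278881; exercise = 3.615810; V(1,0) = max -> 6.278881
  V(1,1) = exp(-r*dt) * [p*1.836402 + (1-p)*0.000000] = 0.932674; exercise = 0.000000; V(1,1) = max -> 0.932674
  V(0,0) = exp(-r*dt) * [p*6.278881 + (1-p)*0.932674] = 3.616284; exercise = 0.000000; V(0,0) = max -> 3.616284


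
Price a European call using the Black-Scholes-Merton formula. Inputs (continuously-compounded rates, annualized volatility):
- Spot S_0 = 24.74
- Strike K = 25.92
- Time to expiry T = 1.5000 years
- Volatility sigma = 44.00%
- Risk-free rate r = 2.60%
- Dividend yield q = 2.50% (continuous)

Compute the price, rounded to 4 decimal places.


d1 = (ln(S/K) + (r - q + 0.5*sigma^2) * T) / (sigma * sqrt(T)) = 0.18576503
d2 = d1 - sigma * sqrt(T) = -0.35312272
exp(-rT) = 0.96175071; exp(-qT) = 0.96319442
C = S_0 * exp(-qT) * N(d1) - K * exp(-rT) * N(d2)
N(d1) = 0.57368548; N(d2) = 0.36199822
C = 24.7400 * 0.96319442 * 0.57368548 - 25.9200 * 0.96175071 * 0.36199822 = 4.6465

Answer: Price = 4.6465


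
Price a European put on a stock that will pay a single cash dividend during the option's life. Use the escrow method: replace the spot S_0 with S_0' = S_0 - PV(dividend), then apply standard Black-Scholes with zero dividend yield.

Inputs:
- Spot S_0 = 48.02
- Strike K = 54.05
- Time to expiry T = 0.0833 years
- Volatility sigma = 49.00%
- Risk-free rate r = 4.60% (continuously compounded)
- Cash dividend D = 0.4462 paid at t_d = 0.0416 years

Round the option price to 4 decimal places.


Answer: Price = 7.0196

Derivation:
PV(D) = D * exp(-r * t_d) = 0.4462 * 0.99808823 = 0.44534697
S_0' = S_0 - PV(D) = 48.0200 - 0.44534697 = 47.57465303
d1 = (ln(S_0'/K) + (r + sigma^2/2)*T) / (sigma*sqrt(T)) = -0.80452149
d2 = d1 - sigma*sqrt(T) = -0.94594401
exp(-rT) = 0.99617553
N(-d1) = 0.78945207; N(-d2) = 0.82791143
P = K * exp(-rT) * N(-d2) - S_0' * N(-d1) = 54.0500 * 0.99617553 * 0.82791143 - 47.57465303 * 0.78945207 = 7.0196


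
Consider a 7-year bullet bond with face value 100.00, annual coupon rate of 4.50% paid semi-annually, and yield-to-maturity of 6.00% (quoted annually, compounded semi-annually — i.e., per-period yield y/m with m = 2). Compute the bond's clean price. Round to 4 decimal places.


Answer: Price = 91.5279

Derivation:
Coupon per period c = face * coupon_rate / m = 2.250000
Periods per year m = 2; per-period yield y/m = 0.030000
Number of cashflows N = 14
Cashflows (t years, CF_t, discount factor 1/(1+y/m)^(m*t), PV):
  t = 0.5000: CF_t = 2.250000, DF = 0.970874, PV = 2.184466
  t = 1.0000: CF_t = 2.250000, DF = 0.942596, PV = 2.120841
  t = 1.5000: CF_t = 2.250000, DF = 0.915142, PV = 2.059069
  t = 2.0000: CF_t = 2.250000, DF = 0.888487, PV = 1.999096
  t = 2.5000: CF_t = 2.250000, DF = 0.862609, PV = 1.940870
  t = 3.0000: CF_t = 2.250000, DF = 0.837484, PV = 1.884340
  t = 3.5000: CF_t = 2.250000, DF = 0.813092, PV = 1.829456
  t = 4.0000: CF_t = 2.250000, DF = 0.789409, PV = 1.776171
  t = 4.5000: CF_t = 2.250000, DF = 0.766417, PV = 1.724438
  t = 5.0000: CF_t = 2.250000, DF = 0.744094, PV = 1.674211
  t = 5.5000: CF_t = 2.250000, DF = 0.722421, PV = 1.625448
  t = 6.0000: CF_t = 2.250000, DF = 0.701380, PV = 1.578105
  t = 6.5000: CF_t = 2.250000, DF = 0.680951, PV = 1.532141
  t = 7.0000: CF_t = 102.250000, DF = 0.661118, PV = 67.599296
Price P = sum_t PV_t = 91.527945


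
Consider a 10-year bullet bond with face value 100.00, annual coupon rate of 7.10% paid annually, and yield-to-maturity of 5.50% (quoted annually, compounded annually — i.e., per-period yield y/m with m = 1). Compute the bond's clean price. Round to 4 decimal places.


Coupon per period c = face * coupon_rate / m = 7.100000
Periods per year m = 1; per-period yield y/m = 0.055000
Number of cashflows N = 10
Cashflows (t years, CF_t, discount factor 1/(1+y/m)^(m*t), PV):
  t = 1.0000: CF_t = 7.100000, DF = 0.947867, PV = 6.729858
  t = 2.0000: CF_t = 7.100000, DF = 0.898452, PV = 6.379012
  t = 3.0000: CF_t = 7.100000, DF = 0.851614, PV = 6.046457
  t = 4.0000: CF_t = 7.100000, DF = 0.807217, PV = 5.731239
  t = 5.0000: CF_t = 7.100000, DF = 0.765134, PV = 5.432454
  t = 6.0000: CF_t = 7.100000, DF = 0.725246, PV = 5.149245
  t = 7.0000: CF_t = 7.100000, DF = 0.687437, PV = 4.880801
  t = 8.0000: CF_t = 7.100000, DF = 0.651599, PV = 4.626352
  t = 9.0000: CF_t = 7.100000, DF = 0.617629, PV = 4.385168
  t = 10.0000: CF_t = 107.100000, DF = 0.585431, PV = 62.699615
Price P = sum_t PV_t = 112.060201

Answer: Price = 112.0602


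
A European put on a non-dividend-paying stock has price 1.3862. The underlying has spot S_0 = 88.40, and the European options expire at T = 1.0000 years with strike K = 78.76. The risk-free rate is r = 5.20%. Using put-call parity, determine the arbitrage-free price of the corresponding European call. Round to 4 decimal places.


Answer: Call price = 15.0171

Derivation:
Put-call parity: C - P = S_0 * exp(-qT) - K * exp(-rT).
S_0 * exp(-qT) = 88.4000 * 1.00000000 = 88.40000000
K * exp(-rT) = 78.7600 * 0.94932887 = 74.76914155
C = P + S*exp(-qT) - K*exp(-rT)
C = 1.3862 + 88.40000000 - 74.76914155 = 15.0171


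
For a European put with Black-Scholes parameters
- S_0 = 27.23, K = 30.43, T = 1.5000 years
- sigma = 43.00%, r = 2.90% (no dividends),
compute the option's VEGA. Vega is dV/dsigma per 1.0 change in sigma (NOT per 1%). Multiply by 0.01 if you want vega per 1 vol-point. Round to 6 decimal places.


Answer: Vega = 13.184064

Derivation:
d1 = 0.1349409521; d2 = -0.3916993426
phi(d1) = 0.3953265829; exp(-qT) = 1.0000000000; exp(-rT) = 0.9574325541
Vega = S * exp(-qT) * phi(d1) * sqrt(T) = 27.2300 * 1.0000000000 * 0.3953265829 * 1.2247448714 = 13.184064


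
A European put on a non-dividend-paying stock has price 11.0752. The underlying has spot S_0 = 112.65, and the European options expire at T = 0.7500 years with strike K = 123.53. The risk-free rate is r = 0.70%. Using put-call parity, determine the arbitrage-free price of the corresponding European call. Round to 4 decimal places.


Put-call parity: C - P = S_0 * exp(-qT) - K * exp(-rT).
S_0 * exp(-qT) = 112.6500 * 1.00000000 = 112.65000000
K * exp(-rT) = 123.5300 * 0.99476376 = 122.88316692
C = P + S*exp(-qT) - K*exp(-rT)
C = 11.0752 + 112.65000000 - 122.88316692 = 0.8420

Answer: Call price = 0.8420
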